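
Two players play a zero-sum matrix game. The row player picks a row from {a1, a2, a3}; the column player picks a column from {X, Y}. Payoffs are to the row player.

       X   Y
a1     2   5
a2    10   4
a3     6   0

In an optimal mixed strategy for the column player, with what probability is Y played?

8/9

Row minima: a1 → 2, a2 → 4, a3 → 0; maximin = 4.
Column maxima: X → 10, Y → 5; minimax = 5.
4 ≠ 5, so there is no saddle point; optimal play is mixed.
a3 is strictly dominated by a2, so the row player never plays it.
On the remaining 2×2 (a1, a2 vs X, Y):
Let the row player play a1 with probability p. Expected payoff against X: 2p + 10(1−p) = −8p + 10; against Y: 5p + 4(1−p) = p + 4.
Setting these equal: −8p + 10 = p + 4 ⇒ −9p = -6 ⇒ p = 2/3, and the value is (-8)·(2/3) + 10 = 14/3.
For the column player: with q = P(X), equating a1's and a2's payoffs gives −3q + 5 = 6q + 4 ⇒ q = 1/9.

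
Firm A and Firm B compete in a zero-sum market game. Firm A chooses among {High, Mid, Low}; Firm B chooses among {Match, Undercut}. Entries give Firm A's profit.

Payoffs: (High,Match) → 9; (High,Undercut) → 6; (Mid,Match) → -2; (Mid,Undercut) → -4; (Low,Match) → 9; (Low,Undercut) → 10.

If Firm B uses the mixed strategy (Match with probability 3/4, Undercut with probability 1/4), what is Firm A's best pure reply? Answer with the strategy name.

Low

Expected payoff of High: (3/4)·9 + (1/4)·6 = 33/4.
Expected payoff of Mid: (3/4)·(-2) + (1/4)·(-4) = -5/2.
Expected payoff of Low: (3/4)·9 + (1/4)·10 = 37/4.
The largest is 37/4, so Firm A's best response is Low.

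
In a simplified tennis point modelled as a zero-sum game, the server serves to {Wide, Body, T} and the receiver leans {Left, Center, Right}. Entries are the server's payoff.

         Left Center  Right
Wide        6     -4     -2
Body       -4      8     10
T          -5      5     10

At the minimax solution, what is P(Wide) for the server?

6/11

Row minima: Wide → -4, Body → -4, T → -5; maximin = -4.
Column maxima: Left → 6, Center → 8, Right → 10; minimax = 6.
-4 ≠ 6, so there is no saddle point; optimal play is mixed.
Right is strictly dominated by Center (it gives the server strictly more in every row), so the receiver never plays it.
With Right eliminated, T is strictly dominated by Body (Body gives the server strictly more in every remaining column), so the server never plays it.
On the remaining 2×2 (Wide, Body vs Left, Center):
Let the server play Wide with probability p. Expected payoff against Left: 6p + (-4)(1−p) = 10p − 4; against Center: (-4)p + 8(1−p) = −12p + 8.
Setting these equal: 10p − 4 = −12p + 8 ⇒ 22p = 12 ⇒ p = 6/11, and the value is (10)·(6/11) − 4 = 16/11.
For the receiver: with q = P(Left), equating Wide's and Body's payoffs gives 10q − 4 = −12q + 8 ⇒ q = 6/11.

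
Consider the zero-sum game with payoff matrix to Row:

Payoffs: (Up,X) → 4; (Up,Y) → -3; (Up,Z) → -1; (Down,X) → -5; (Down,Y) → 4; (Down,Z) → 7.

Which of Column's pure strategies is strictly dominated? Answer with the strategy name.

Z

Y holds Row's payoff strictly below Z in every row: -3 < -1, 4 < 7.
So Z is strictly dominated for Column.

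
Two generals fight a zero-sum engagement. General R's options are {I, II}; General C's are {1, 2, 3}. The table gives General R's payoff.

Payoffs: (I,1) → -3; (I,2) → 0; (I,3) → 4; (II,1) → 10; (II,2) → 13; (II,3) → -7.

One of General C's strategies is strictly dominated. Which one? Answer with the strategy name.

2

1 holds General R's payoff strictly below 2 in every row: -3 < 0, 10 < 13.
So 2 is strictly dominated for General C.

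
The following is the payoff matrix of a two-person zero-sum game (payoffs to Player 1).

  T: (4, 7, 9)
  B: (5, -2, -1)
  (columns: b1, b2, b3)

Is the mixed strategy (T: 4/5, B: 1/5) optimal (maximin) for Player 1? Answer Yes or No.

Against b1 this mix gives (4/5)·4 + (1/5)·5 = 21/5.
Against b2 this mix gives (4/5)·7 + (1/5)·(-2) = 26/5.
Against b3 this mix gives (4/5)·9 + (1/5)·(-1) = 7.
Player 2 will play b1, holding Player 1 to 21/5. Shifting weight toward the row that does better against b1 would raise this floor (the equalizing mix achieves 43/10 against both b1 and b2), so the proposed strategy is not optimal.

No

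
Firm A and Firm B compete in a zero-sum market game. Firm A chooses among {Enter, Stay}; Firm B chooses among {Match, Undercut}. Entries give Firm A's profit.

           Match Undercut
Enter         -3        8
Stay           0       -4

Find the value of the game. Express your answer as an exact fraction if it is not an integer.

-4/5

Row minima: Enter → -3, Stay → -4; maximin = -3.
Column maxima: Match → 0, Undercut → 8; minimax = 0.
-3 ≠ 0, so there is no saddle point; optimal play is mixed.
Let Firm A play Enter with probability p. Expected payoff against Match: (-3)p + 0(1−p) = −3p; against Undercut: 8p + (-4)(1−p) = 12p − 4.
Setting these equal: −3p = 12p − 4 ⇒ −15p = -4 ⇒ p = 4/15, and the value is (-3)·(4/15) = -4/5.
For Firm B: with q = P(Match), equating Enter's and Stay's payoffs gives −11q + 8 = 4q − 4 ⇒ q = 4/5.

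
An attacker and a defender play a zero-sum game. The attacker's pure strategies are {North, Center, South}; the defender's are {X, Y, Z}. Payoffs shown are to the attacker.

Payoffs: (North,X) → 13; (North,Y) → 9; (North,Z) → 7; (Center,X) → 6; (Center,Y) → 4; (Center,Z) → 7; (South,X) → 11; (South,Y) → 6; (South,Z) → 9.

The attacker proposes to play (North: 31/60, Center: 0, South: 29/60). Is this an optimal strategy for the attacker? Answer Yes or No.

Against X this mix gives (31/60)·13 + (29/60)·11 = 361/30.
Against Y this mix gives (31/60)·9 + (29/60)·6 = 151/20.
Against Z this mix gives (31/60)·7 + (29/60)·9 = 239/30.
The defender will play Y, holding the attacker to 151/20. Shifting weight toward the row that does better against Y would raise this floor (the equalizing mix achieves 39/5 against both Y and Z), so the proposed strategy is not optimal.

No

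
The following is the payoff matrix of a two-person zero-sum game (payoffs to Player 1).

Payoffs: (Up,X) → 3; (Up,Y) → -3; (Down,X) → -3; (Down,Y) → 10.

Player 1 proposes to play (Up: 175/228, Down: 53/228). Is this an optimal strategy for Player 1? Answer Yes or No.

No

Against X this mix gives (175/228)·3 + (53/228)·(-3) = 61/38.
Against Y this mix gives (175/228)·(-3) + (53/228)·10 = 5/228.
Player 2 will play Y, holding Player 1 to 5/228. Shifting weight toward the row that does better against Y would raise this floor (the equalizing mix achieves 21/19 against both Y and X), so the proposed strategy is not optimal.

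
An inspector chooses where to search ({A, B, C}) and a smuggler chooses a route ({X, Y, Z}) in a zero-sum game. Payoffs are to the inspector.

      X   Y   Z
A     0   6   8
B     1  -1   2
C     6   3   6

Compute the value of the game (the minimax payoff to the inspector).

4

Row minima: A → 0, B → -1, C → 3; maximin = 3.
Column maxima: X → 6, Y → 6, Z → 8; minimax = 6.
3 ≠ 6, so there is no saddle point; optimal play is mixed.
B is strictly dominated by C, so the inspector never plays it.
Z is strictly dominated by Y (it gives the inspector strictly more in every row), so the smuggler never plays it.
On the remaining 2×2 (A, C vs X, Y):
Let the inspector play A with probability p. Expected payoff against X: 0p + 6(1−p) = −6p + 6; against Y: 6p + 3(1−p) = 3p + 3.
Setting these equal: −6p + 6 = 3p + 3 ⇒ −9p = -3 ⇒ p = 1/3, and the value is (-6)·(1/3) + 6 = 4.
For the smuggler: with q = P(X), equating A's and C's payoffs gives −6q + 6 = 3q + 3 ⇒ q = 1/3.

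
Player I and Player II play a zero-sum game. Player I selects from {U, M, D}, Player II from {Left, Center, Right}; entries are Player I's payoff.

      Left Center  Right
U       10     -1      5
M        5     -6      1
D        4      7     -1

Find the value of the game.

Row minima: U → -1, M → -6, D → -1; maximin = -1.
Column maxima: Left → 10, Center → 7, Right → 5; minimax = 5.
-1 ≠ 5, so there is no saddle point; optimal play is mixed.
M is strictly dominated by U, so Player I never plays it.
Left is strictly dominated by Right (it gives Player I strictly more in every row), so Player II never plays it.
On the remaining 2×2 (U, D vs Center, Right):
Let Player I play U with probability p. Expected payoff against Center: (-1)p + 7(1−p) = −8p + 7; against Right: 5p + (-1)(1−p) = 6p − 1.
Setting these equal: −8p + 7 = 6p − 1 ⇒ −14p = -8 ⇒ p = 4/7, and the value is (-8)·(4/7) + 7 = 17/7.
For Player II: with q = P(Center), equating U's and D's payoffs gives −6q + 5 = 8q − 1 ⇒ q = 3/7.

17/7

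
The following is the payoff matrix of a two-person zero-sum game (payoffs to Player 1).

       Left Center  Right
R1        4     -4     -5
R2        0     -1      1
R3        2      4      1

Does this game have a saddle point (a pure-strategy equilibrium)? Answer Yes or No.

Row minima: R1 → -5, R2 → -1, R3 → 1; maximin = 1.
Column maxima: Left → 4, Center → 4, Right → 1; minimax = 1.
maximin = minimax = 1, so a saddle point exists.

Yes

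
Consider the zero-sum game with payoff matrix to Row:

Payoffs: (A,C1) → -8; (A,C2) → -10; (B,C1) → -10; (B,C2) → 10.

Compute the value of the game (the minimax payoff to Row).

Row minima: A → -10, B → -10; maximin = -10.
Column maxima: C1 → -8, C2 → 10; minimax = -8.
-10 ≠ -8, so there is no saddle point; optimal play is mixed.
Let Row play A with probability p. Expected payoff against C1: (-8)p + (-10)(1−p) = 2p − 10; against C2: (-10)p + 10(1−p) = −20p + 10.
Setting these equal: 2p − 10 = −20p + 10 ⇒ 22p = 20 ⇒ p = 10/11, and the value is (2)·(10/11) − 10 = -90/11.
For Column: with q = P(C1), equating A's and B's payoffs gives 2q − 10 = −20q + 10 ⇒ q = 10/11.

-90/11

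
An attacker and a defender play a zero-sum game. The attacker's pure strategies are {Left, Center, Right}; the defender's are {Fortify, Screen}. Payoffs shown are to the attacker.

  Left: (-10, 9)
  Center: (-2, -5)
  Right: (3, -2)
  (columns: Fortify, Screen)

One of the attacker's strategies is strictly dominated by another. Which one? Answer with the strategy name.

Right gives a strictly higher payoff than Center against every column: 3 > -2, -2 > -5.
So Center is strictly dominated and the attacker never plays it.

Center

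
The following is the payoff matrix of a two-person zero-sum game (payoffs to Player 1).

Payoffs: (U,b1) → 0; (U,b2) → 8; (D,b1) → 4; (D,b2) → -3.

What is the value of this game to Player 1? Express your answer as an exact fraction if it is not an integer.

32/15

Row minima: U → 0, D → -3; maximin = 0.
Column maxima: b1 → 4, b2 → 8; minimax = 4.
0 ≠ 4, so there is no saddle point; optimal play is mixed.
Let Player 1 play U with probability p. Expected payoff against b1: 0p + 4(1−p) = −4p + 4; against b2: 8p + (-3)(1−p) = 11p − 3.
Setting these equal: −4p + 4 = 11p − 3 ⇒ −15p = -7 ⇒ p = 7/15, and the value is (-4)·(7/15) + 4 = 32/15.
For Player 2: with q = P(b1), equating U's and D's payoffs gives −8q + 8 = 7q − 3 ⇒ q = 11/15.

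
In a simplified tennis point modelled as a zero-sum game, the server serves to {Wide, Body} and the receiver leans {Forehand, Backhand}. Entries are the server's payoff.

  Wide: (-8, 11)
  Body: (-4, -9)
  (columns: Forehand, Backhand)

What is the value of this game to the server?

Row minima: Wide → -8, Body → -9; maximin = -8.
Column maxima: Forehand → -4, Backhand → 11; minimax = -4.
-8 ≠ -4, so there is no saddle point; optimal play is mixed.
Let the server play Wide with probability p. Expected payoff against Forehand: (-8)p + (-4)(1−p) = −4p − 4; against Backhand: 11p + (-9)(1−p) = 20p − 9.
Setting these equal: −4p − 4 = 20p − 9 ⇒ −24p = -5 ⇒ p = 5/24, and the value is (-4)·(5/24) − 4 = -29/6.
For the receiver: with q = P(Forehand), equating Wide's and Body's payoffs gives −19q + 11 = 5q − 9 ⇒ q = 5/6.

-29/6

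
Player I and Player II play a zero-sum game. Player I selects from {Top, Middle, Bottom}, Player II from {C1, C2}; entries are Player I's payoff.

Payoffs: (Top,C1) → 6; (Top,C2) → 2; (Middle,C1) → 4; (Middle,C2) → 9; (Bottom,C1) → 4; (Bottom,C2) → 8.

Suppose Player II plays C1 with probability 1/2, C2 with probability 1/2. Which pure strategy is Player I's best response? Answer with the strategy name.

Expected payoff of Top: (1/2)·6 + (1/2)·2 = 4.
Expected payoff of Middle: (1/2)·4 + (1/2)·9 = 13/2.
Expected payoff of Bottom: (1/2)·4 + (1/2)·8 = 6.
The largest is 13/2, so Player I's best response is Middle.

Middle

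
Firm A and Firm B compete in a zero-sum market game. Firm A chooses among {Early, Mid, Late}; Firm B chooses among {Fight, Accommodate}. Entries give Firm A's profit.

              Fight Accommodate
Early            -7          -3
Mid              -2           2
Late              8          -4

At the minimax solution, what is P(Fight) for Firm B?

Row minima: Early → -7, Mid → -2, Late → -4; maximin = -2.
Column maxima: Fight → 8, Accommodate → 2; minimax = 2.
-2 ≠ 2, so there is no saddle point; optimal play is mixed.
Early is strictly dominated by Mid, so Firm A never plays it.
On the remaining 2×2 (Mid, Late vs Fight, Accommodate):
Let Firm A play Mid with probability p. Expected payoff against Fight: (-2)p + 8(1−p) = −10p + 8; against Accommodate: 2p + (-4)(1−p) = 6p − 4.
Setting these equal: −10p + 8 = 6p − 4 ⇒ −16p = -12 ⇒ p = 3/4, and the value is (-10)·(3/4) + 8 = 1/2.
For Firm B: with q = P(Fight), equating Mid's and Late's payoffs gives −4q + 2 = 12q − 4 ⇒ q = 3/8.

3/8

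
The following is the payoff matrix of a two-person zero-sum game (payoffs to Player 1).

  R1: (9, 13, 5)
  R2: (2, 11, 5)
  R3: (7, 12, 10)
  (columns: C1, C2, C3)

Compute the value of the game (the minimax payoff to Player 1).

55/7

Row minima: R1 → 5, R2 → 2, R3 → 7; maximin = 7.
Column maxima: C1 → 9, C2 → 13, C3 → 10; minimax = 9.
7 ≠ 9, so there is no saddle point; optimal play is mixed.
R2 is strictly dominated by R3, so Player 1 never plays it.
C2 is strictly dominated by C1 (it gives Player 1 strictly more in every row), so Player 2 never plays it.
On the remaining 2×2 (R1, R3 vs C1, C3):
Let Player 1 play R1 with probability p. Expected payoff against C1: 9p + 7(1−p) = 2p + 7; against C3: 5p + 10(1−p) = −5p + 10.
Setting these equal: 2p + 7 = −5p + 10 ⇒ 7p = 3 ⇒ p = 3/7, and the value is (2)·(3/7) + 7 = 55/7.
For Player 2: with q = P(C1), equating R1's and R3's payoffs gives 4q + 5 = −3q + 10 ⇒ q = 5/7.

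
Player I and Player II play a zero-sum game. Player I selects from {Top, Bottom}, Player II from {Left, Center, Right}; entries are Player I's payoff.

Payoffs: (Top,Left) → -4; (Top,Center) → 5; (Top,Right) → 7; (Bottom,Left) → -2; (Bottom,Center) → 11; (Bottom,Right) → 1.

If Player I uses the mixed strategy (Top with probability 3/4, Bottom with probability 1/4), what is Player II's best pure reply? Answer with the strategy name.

If Player II plays Left, Player I's expected payoff is (3/4)·(-4) + (1/4)·(-2) = -7/2.
If Player II plays Center, Player I's expected payoff is (3/4)·5 + (1/4)·11 = 13/2.
If Player II plays Right, Player I's expected payoff is (3/4)·7 + (1/4)·1 = 11/2.
Player II minimizes Player I's payoff; the smallest is -7/2, so the best response is Left.

Left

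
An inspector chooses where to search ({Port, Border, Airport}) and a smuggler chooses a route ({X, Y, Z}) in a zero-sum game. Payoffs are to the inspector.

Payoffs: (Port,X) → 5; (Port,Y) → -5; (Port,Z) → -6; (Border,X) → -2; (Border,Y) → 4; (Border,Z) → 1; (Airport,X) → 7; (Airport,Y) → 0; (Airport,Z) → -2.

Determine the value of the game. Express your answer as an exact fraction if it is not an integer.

Row minima: Port → -6, Border → -2, Airport → -2; maximin = -2.
Column maxima: X → 7, Y → 4, Z → 1; minimax = 1.
-2 ≠ 1, so there is no saddle point; optimal play is mixed.
Port is strictly dominated by Airport, so the inspector never plays it.
Y is strictly dominated by Z (it gives the inspector strictly more in every row), so the smuggler never plays it.
On the remaining 2×2 (Border, Airport vs X, Z):
Let the inspector play Border with probability p. Expected payoff against X: (-2)p + 7(1−p) = −9p + 7; against Z: 1p + (-2)(1−p) = 3p − 2.
Setting these equal: −9p + 7 = 3p − 2 ⇒ −12p = -9 ⇒ p = 3/4, and the value is (-9)·(3/4) + 7 = 1/4.
For the smuggler: with q = P(X), equating Border's and Airport's payoffs gives −3q + 1 = 9q − 2 ⇒ q = 1/4.

1/4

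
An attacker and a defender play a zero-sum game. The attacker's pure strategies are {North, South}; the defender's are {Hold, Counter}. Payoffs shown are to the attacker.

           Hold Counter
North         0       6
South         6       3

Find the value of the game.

4

Row minima: North → 0, South → 3; maximin = 3.
Column maxima: Hold → 6, Counter → 6; minimax = 6.
3 ≠ 6, so there is no saddle point; optimal play is mixed.
Let the attacker play North with probability p. Expected payoff against Hold: 0p + 6(1−p) = −6p + 6; against Counter: 6p + 3(1−p) = 3p + 3.
Setting these equal: −6p + 6 = 3p + 3 ⇒ −9p = -3 ⇒ p = 1/3, and the value is (-6)·(1/3) + 6 = 4.
For the defender: with q = P(Hold), equating North's and South's payoffs gives −6q + 6 = 3q + 3 ⇒ q = 1/3.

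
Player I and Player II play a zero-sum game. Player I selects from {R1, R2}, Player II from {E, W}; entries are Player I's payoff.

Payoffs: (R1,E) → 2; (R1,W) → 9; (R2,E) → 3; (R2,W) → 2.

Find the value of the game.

23/8

Row minima: R1 → 2, R2 → 2; maximin = 2.
Column maxima: E → 3, W → 9; minimax = 3.
2 ≠ 3, so there is no saddle point; optimal play is mixed.
Let Player I play R1 with probability p. Expected payoff against E: 2p + 3(1−p) = −p + 3; against W: 9p + 2(1−p) = 7p + 2.
Setting these equal: −p + 3 = 7p + 2 ⇒ −8p = -1 ⇒ p = 1/8, and the value is (-1)·(1/8) + 3 = 23/8.
For Player II: with q = P(E), equating R1's and R2's payoffs gives −7q + 9 = q + 2 ⇒ q = 7/8.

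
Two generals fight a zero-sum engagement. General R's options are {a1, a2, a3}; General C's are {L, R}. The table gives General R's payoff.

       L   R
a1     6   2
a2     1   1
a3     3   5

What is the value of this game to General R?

Row minima: a1 → 2, a2 → 1, a3 → 3; maximin = 3.
Column maxima: L → 6, R → 5; minimax = 5.
3 ≠ 5, so there is no saddle point; optimal play is mixed.
a2 is strictly dominated by a1, so General R never plays it.
On the remaining 2×2 (a1, a3 vs L, R):
Let General R play a1 with probability p. Expected payoff against L: 6p + 3(1−p) = 3p + 3; against R: 2p + 5(1−p) = −3p + 5.
Setting these equal: 3p + 3 = −3p + 5 ⇒ 6p = 2 ⇒ p = 1/3, and the value is (3)·(1/3) + 3 = 4.
For General C: with q = P(L), equating a1's and a3's payoffs gives 4q + 2 = −2q + 5 ⇒ q = 1/2.

4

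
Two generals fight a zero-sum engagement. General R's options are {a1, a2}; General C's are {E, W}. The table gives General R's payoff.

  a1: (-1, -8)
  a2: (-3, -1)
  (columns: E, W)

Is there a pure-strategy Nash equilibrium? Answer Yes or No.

No

Row minima: a1 → -8, a2 → -3; maximin = -3.
Column maxima: E → -1, W → -1; minimax = -1.
-3 ≠ -1, so no pure-strategy equilibrium exists.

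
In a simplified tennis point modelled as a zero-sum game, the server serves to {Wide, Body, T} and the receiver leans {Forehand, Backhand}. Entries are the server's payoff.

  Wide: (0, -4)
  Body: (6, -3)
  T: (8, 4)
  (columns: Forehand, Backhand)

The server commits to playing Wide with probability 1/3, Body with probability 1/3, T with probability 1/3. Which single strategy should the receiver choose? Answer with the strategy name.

Backhand

If the receiver plays Forehand, the server's expected payoff is (1/3)·0 + (1/3)·6 + (1/3)·8 = 14/3.
If the receiver plays Backhand, the server's expected payoff is (1/3)·(-4) + (1/3)·(-3) + (1/3)·4 = -1.
The receiver minimizes the server's payoff; the smallest is -1, so the best response is Backhand.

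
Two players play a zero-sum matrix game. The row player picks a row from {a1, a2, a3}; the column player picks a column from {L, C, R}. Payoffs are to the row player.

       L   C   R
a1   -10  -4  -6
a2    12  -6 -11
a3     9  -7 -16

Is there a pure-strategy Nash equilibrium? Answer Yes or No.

Row minima: a1 → -10, a2 → -11, a3 → -16; maximin = -10.
Column maxima: L → 12, C → -4, R → -6; minimax = -6.
-10 ≠ -6, so no pure-strategy equilibrium exists.

No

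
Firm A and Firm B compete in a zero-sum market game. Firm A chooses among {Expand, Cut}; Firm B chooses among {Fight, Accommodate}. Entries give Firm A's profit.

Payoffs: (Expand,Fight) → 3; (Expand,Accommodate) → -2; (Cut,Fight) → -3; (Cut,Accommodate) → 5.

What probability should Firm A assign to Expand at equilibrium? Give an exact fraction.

8/13

Row minima: Expand → -2, Cut → -3; maximin = -2.
Column maxima: Fight → 3, Accommodate → 5; minimax = 3.
-2 ≠ 3, so there is no saddle point; optimal play is mixed.
Let Firm A play Expand with probability p. Expected payoff against Fight: 3p + (-3)(1−p) = 6p − 3; against Accommodate: (-2)p + 5(1−p) = −7p + 5.
Setting these equal: 6p − 3 = −7p + 5 ⇒ 13p = 8 ⇒ p = 8/13, and the value is (6)·(8/13) − 3 = 9/13.
For Firm B: with q = P(Fight), equating Expand's and Cut's payoffs gives 5q − 2 = −8q + 5 ⇒ q = 7/13.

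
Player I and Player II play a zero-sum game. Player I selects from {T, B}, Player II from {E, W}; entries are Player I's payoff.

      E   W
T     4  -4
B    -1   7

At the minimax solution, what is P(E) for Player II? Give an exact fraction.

Row minima: T → -4, B → -1; maximin = -1.
Column maxima: E → 4, W → 7; minimax = 4.
-1 ≠ 4, so there is no saddle point; optimal play is mixed.
Let Player I play T with probability p. Expected payoff against E: 4p + (-1)(1−p) = 5p − 1; against W: (-4)p + 7(1−p) = −11p + 7.
Setting these equal: 5p − 1 = −11p + 7 ⇒ 16p = 8 ⇒ p = 1/2, and the value is (5)·(1/2) − 1 = 3/2.
For Player II: with q = P(E), equating T's and B's payoffs gives 8q − 4 = −8q + 7 ⇒ q = 11/16.

11/16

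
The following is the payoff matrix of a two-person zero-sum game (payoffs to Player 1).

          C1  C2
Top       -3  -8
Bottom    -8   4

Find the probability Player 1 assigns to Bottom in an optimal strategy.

5/17

Row minima: Top → -8, Bottom → -8; maximin = -8.
Column maxima: C1 → -3, C2 → 4; minimax = -3.
-8 ≠ -3, so there is no saddle point; optimal play is mixed.
Let Player 1 play Top with probability p. Expected payoff against C1: (-3)p + (-8)(1−p) = 5p − 8; against C2: (-8)p + 4(1−p) = −12p + 4.
Setting these equal: 5p − 8 = −12p + 4 ⇒ 17p = 12 ⇒ p = 12/17, and the value is (5)·(12/17) − 8 = -76/17.
For Player 2: with q = P(C1), equating Top's and Bottom's payoffs gives 5q − 8 = −12q + 4 ⇒ q = 12/17.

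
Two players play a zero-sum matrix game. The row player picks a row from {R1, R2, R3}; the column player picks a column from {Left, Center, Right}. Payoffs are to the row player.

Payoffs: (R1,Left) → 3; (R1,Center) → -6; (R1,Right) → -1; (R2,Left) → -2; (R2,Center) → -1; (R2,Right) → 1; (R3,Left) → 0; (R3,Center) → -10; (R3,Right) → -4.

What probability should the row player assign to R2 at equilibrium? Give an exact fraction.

9/10

Row minima: R1 → -6, R2 → -2, R3 → -10; maximin = -2.
Column maxima: Left → 3, Center → -1, Right → 1; minimax = -1.
-2 ≠ -1, so there is no saddle point; optimal play is mixed.
R3 is strictly dominated by R1, so the row player never plays it.
Right is strictly dominated by Center (it gives the row player strictly more in every row), so the column player never plays it.
On the remaining 2×2 (R1, R2 vs Left, Center):
Let the row player play R1 with probability p. Expected payoff against Left: 3p + (-2)(1−p) = 5p − 2; against Center: (-6)p + (-1)(1−p) = −5p − 1.
Setting these equal: 5p − 2 = −5p − 1 ⇒ 10p = 1 ⇒ p = 1/10, and the value is (5)·(1/10) − 2 = -3/2.
For the column player: with q = P(Left), equating R1's and R2's payoffs gives 9q − 6 = −q − 1 ⇒ q = 1/2.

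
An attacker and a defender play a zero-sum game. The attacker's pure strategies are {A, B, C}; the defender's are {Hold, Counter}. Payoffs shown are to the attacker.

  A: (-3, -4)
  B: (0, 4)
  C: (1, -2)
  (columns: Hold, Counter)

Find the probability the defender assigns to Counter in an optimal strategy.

1/7

Row minima: A → -4, B → 0, C → -2; maximin = 0.
Column maxima: Hold → 1, Counter → 4; minimax = 1.
0 ≠ 1, so there is no saddle point; optimal play is mixed.
A is strictly dominated by B, so the attacker never plays it.
On the remaining 2×2 (B, C vs Hold, Counter):
Let the attacker play B with probability p. Expected payoff against Hold: 0p + 1(1−p) = −p + 1; against Counter: 4p + (-2)(1−p) = 6p − 2.
Setting these equal: −p + 1 = 6p − 2 ⇒ −7p = -3 ⇒ p = 3/7, and the value is (-1)·(3/7) + 1 = 4/7.
For the defender: with q = P(Hold), equating B's and C's payoffs gives −4q + 4 = 3q − 2 ⇒ q = 6/7.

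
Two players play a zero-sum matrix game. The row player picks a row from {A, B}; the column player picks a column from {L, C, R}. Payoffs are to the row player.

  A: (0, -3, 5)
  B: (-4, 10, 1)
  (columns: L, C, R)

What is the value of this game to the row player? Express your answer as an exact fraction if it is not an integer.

-12/17

Row minima: A → -3, B → -4; maximin = -3.
Column maxima: L → 0, C → 10, R → 5; minimax = 0.
-3 ≠ 0, so there is no saddle point; optimal play is mixed.
R is strictly dominated by L (it gives the row player strictly more in every row), so the column player never plays it.
On the remaining 2×2 (A, B vs L, C):
Let the row player play A with probability p. Expected payoff against L: 0p + (-4)(1−p) = 4p − 4; against C: (-3)p + 10(1−p) = −13p + 10.
Setting these equal: 4p − 4 = −13p + 10 ⇒ 17p = 14 ⇒ p = 14/17, and the value is (4)·(14/17) − 4 = -12/17.
For the column player: with q = P(L), equating A's and B's payoffs gives 3q − 3 = −14q + 10 ⇒ q = 13/17.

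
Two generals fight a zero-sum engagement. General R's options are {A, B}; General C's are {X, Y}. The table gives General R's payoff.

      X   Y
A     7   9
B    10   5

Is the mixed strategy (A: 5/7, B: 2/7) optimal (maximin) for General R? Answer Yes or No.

Yes

Against X this mix gives (5/7)·7 + (2/7)·10 = 55/7.
Against Y this mix gives (5/7)·9 + (2/7)·5 = 55/7.
All of General C's active replies (X, Y) yield 55/7, and no column does worse for General R. The mix makes General C indifferent and guarantees 55/7, so it is optimal.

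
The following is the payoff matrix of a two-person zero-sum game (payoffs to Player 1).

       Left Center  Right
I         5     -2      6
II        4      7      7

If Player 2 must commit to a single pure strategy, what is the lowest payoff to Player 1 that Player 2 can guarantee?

5

Column maxima: Left → 5, Center → 7, Right → 7.
The smallest of these is 5.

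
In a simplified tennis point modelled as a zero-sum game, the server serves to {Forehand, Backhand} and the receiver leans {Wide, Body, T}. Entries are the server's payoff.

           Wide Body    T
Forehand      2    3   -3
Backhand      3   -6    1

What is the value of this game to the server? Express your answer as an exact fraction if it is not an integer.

-15/13

Row minima: Forehand → -3, Backhand → -6; maximin = -3.
Column maxima: Wide → 3, Body → 3, T → 1; minimax = 1.
-3 ≠ 1, so there is no saddle point; optimal play is mixed.
Wide is strictly dominated by T (it gives the server strictly more in every row), so the receiver never plays it.
On the remaining 2×2 (Forehand, Backhand vs Body, T):
Let the server play Forehand with probability p. Expected payoff against Body: 3p + (-6)(1−p) = 9p − 6; against T: (-3)p + 1(1−p) = −4p + 1.
Setting these equal: 9p − 6 = −4p + 1 ⇒ 13p = 7 ⇒ p = 7/13, and the value is (9)·(7/13) − 6 = -15/13.
For the receiver: with q = P(Body), equating Forehand's and Backhand's payoffs gives 6q − 3 = −7q + 1 ⇒ q = 4/13.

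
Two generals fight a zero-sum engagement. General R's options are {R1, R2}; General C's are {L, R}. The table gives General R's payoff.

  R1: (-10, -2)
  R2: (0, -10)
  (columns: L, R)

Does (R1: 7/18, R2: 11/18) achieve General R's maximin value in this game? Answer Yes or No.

No

Against L this mix gives (7/18)·(-10) + (11/18)·0 = -35/9.
Against R this mix gives (7/18)·(-2) + (11/18)·(-10) = -62/9.
General C will play R, holding General R to -62/9. Shifting weight toward the row that does better against R would raise this floor (the equalizing mix achieves -50/9 against both R and L), so the proposed strategy is not optimal.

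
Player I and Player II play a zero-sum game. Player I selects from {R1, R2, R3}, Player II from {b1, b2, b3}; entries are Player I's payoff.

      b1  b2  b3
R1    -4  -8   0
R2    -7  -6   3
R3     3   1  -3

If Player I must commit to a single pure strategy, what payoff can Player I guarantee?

Row minima: R1 → -8, R2 → -7, R3 → -3.
The best of these is -3.

-3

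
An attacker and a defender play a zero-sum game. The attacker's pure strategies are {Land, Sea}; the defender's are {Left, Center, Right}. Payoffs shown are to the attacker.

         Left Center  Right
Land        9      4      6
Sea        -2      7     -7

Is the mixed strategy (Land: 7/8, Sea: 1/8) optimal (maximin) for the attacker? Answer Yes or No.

Against Left this mix gives (7/8)·9 + (1/8)·(-2) = 61/8.
Against Center this mix gives (7/8)·4 + (1/8)·7 = 35/8.
Against Right this mix gives (7/8)·6 + (1/8)·(-7) = 35/8.
All of the defender's active replies (Center, Right) yield 35/8, and no column does worse for the attacker. The mix makes the defender indifferent and guarantees 35/8, so it is optimal.

Yes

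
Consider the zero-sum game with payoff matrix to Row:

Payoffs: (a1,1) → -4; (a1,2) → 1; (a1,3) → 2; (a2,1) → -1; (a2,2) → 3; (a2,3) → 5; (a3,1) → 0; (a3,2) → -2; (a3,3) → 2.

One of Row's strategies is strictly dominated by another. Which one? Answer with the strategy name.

a1

a2 gives a strictly higher payoff than a1 against every column: -1 > -4, 3 > 1, 5 > 2.
So a1 is strictly dominated and Row never plays it.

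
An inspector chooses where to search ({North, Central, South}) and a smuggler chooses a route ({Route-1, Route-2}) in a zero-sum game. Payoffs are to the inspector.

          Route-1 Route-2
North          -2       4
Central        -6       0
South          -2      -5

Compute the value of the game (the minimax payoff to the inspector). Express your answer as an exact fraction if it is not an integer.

-2

Row minima: North → -2, Central → -6, South → -5; maximin = -2.
Column maxima: Route-1 → -2, Route-2 → 4; minimax = -2.
Since maximin = minimax = -2, there is a saddle point and the value is -2.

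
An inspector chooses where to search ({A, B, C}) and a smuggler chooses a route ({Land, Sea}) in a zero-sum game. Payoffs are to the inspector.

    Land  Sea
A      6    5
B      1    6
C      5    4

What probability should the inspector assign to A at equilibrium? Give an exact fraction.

Row minima: A → 5, B → 1, C → 4; maximin = 5.
Column maxima: Land → 6, Sea → 6; minimax = 6.
5 ≠ 6, so there is no saddle point; optimal play is mixed.
C is strictly dominated by A, so the inspector never plays it.
On the remaining 2×2 (A, B vs Land, Sea):
Let the inspector play A with probability p. Expected payoff against Land: 6p + 1(1−p) = 5p + 1; against Sea: 5p + 6(1−p) = −p + 6.
Setting these equal: 5p + 1 = −p + 6 ⇒ 6p = 5 ⇒ p = 5/6, and the value is (5)·(5/6) + 1 = 31/6.
For the smuggler: with q = P(Land), equating A's and B's payoffs gives q + 5 = −5q + 6 ⇒ q = 1/6.

5/6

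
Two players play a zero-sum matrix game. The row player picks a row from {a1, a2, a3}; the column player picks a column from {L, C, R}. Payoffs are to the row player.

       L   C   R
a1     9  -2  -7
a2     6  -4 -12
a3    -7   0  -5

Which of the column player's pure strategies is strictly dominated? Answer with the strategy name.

R holds the row player's payoff strictly below C in every row: -7 < -2, -12 < -4, -5 < 0.
So C is strictly dominated for the column player.

C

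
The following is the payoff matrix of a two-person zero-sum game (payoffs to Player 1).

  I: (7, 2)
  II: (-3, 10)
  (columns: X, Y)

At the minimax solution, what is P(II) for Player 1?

5/18

Row minima: I → 2, II → -3; maximin = 2.
Column maxima: X → 7, Y → 10; minimax = 7.
2 ≠ 7, so there is no saddle point; optimal play is mixed.
Let Player 1 play I with probability p. Expected payoff against X: 7p + (-3)(1−p) = 10p − 3; against Y: 2p + 10(1−p) = −8p + 10.
Setting these equal: 10p − 3 = −8p + 10 ⇒ 18p = 13 ⇒ p = 13/18, and the value is (10)·(13/18) − 3 = 38/9.
For Player 2: with q = P(X), equating I's and II's payoffs gives 5q + 2 = −13q + 10 ⇒ q = 4/9.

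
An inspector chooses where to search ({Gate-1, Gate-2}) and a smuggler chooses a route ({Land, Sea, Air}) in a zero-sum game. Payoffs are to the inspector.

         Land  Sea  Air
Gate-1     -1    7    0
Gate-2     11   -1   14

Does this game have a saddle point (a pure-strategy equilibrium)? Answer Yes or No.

Row minima: Gate-1 → -1, Gate-2 → -1; maximin = -1.
Column maxima: Land → 11, Sea → 7, Air → 14; minimax = 7.
-1 ≠ 7, so no pure-strategy equilibrium exists.

No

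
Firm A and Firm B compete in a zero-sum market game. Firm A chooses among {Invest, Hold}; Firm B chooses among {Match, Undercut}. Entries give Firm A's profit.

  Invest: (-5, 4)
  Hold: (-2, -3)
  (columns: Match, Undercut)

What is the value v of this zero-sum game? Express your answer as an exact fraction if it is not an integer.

-23/10

Row minima: Invest → -5, Hold → -3; maximin = -3.
Column maxima: Match → -2, Undercut → 4; minimax = -2.
-3 ≠ -2, so there is no saddle point; optimal play is mixed.
Let Firm A play Invest with probability p. Expected payoff against Match: (-5)p + (-2)(1−p) = −3p − 2; against Undercut: 4p + (-3)(1−p) = 7p − 3.
Setting these equal: −3p − 2 = 7p − 3 ⇒ −10p = -1 ⇒ p = 1/10, and the value is (-3)·(1/10) − 2 = -23/10.
For Firm B: with q = P(Match), equating Invest's and Hold's payoffs gives −9q + 4 = q − 3 ⇒ q = 7/10.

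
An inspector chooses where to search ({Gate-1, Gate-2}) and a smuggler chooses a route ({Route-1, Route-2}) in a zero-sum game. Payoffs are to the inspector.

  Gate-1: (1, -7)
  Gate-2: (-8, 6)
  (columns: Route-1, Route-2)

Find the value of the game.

-25/11

Row minima: Gate-1 → -7, Gate-2 → -8; maximin = -7.
Column maxima: Route-1 → 1, Route-2 → 6; minimax = 1.
-7 ≠ 1, so there is no saddle point; optimal play is mixed.
Let the inspector play Gate-1 with probability p. Expected payoff against Route-1: 1p + (-8)(1−p) = 9p − 8; against Route-2: (-7)p + 6(1−p) = −13p + 6.
Setting these equal: 9p − 8 = −13p + 6 ⇒ 22p = 14 ⇒ p = 7/11, and the value is (9)·(7/11) − 8 = -25/11.
For the smuggler: with q = P(Route-1), equating Gate-1's and Gate-2's payoffs gives 8q − 7 = −14q + 6 ⇒ q = 13/22.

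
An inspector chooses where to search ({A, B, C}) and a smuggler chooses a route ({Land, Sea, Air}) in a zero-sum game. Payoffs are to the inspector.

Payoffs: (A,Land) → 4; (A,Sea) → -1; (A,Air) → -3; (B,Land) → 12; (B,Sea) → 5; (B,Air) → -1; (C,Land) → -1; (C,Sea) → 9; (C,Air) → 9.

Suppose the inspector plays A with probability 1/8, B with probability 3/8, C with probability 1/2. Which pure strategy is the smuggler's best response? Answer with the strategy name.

If the smuggler plays Land, the inspector's expected payoff is (1/8)·4 + (3/8)·12 + (1/2)·(-1) = 9/2.
If the smuggler plays Sea, the inspector's expected payoff is (1/8)·(-1) + (3/8)·5 + (1/2)·9 = 25/4.
If the smuggler plays Air, the inspector's expected payoff is (1/8)·(-3) + (3/8)·(-1) + (1/2)·9 = 15/4.
The smuggler minimizes the inspector's payoff; the smallest is 15/4, so the best response is Air.

Air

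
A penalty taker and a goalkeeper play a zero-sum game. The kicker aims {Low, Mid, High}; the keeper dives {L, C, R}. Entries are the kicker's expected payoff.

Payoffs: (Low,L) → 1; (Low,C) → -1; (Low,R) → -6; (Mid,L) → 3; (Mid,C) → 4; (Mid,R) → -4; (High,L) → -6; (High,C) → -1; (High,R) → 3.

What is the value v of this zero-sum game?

-15/16

Row minima: Low → -6, Mid → -4, High → -6; maximin = -4.
Column maxima: L → 3, C → 4, R → 3; minimax = 3.
-4 ≠ 3, so there is no saddle point; optimal play is mixed.
Low is strictly dominated by Mid, so the kicker never plays it.
With Low eliminated, C is strictly dominated by L (it gives the kicker strictly more in every remaining row), so the keeper never plays it.
On the remaining 2×2 (Mid, High vs L, R):
Let the kicker play Mid with probability p. Expected payoff against L: 3p + (-6)(1−p) = 9p − 6; against R: (-4)p + 3(1−p) = −7p + 3.
Setting these equal: 9p − 6 = −7p + 3 ⇒ 16p = 9 ⇒ p = 9/16, and the value is (9)·(9/16) − 6 = -15/16.
For the keeper: with q = P(L), equating Mid's and High's payoffs gives 7q − 4 = −9q + 3 ⇒ q = 7/16.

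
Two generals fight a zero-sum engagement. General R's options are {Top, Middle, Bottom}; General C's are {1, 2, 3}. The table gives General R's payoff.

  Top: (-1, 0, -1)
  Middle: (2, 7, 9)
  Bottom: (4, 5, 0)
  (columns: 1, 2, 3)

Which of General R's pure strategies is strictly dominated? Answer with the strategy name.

Middle gives a strictly higher payoff than Top against every column: 2 > -1, 7 > 0, 9 > -1.
So Top is strictly dominated and General R never plays it.

Top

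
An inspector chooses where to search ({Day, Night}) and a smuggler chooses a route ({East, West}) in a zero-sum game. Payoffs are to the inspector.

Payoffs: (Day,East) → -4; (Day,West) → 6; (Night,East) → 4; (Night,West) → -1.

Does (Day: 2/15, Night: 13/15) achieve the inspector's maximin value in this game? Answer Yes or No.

No

Against East this mix gives (2/15)·(-4) + (13/15)·4 = 44/15.
Against West this mix gives (2/15)·6 + (13/15)·(-1) = -1/15.
The smuggler will play West, holding the inspector to -1/15. Shifting weight toward the row that does better against West would raise this floor (the equalizing mix achieves 4/3 against both West and East), so the proposed strategy is not optimal.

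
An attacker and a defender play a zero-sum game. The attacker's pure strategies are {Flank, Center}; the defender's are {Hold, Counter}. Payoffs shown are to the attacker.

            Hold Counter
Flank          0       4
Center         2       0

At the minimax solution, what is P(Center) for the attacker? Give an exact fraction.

Row minima: Flank → 0, Center → 0; maximin = 0.
Column maxima: Hold → 2, Counter → 4; minimax = 2.
0 ≠ 2, so there is no saddle point; optimal play is mixed.
Let the attacker play Flank with probability p. Expected payoff against Hold: 0p + 2(1−p) = −2p + 2; against Counter: 4p + 0(1−p) = 4p.
Setting these equal: −2p + 2 = 4p ⇒ −6p = -2 ⇒ p = 1/3, and the value is (-2)·(1/3) + 2 = 4/3.
For the defender: with q = P(Hold), equating Flank's and Center's payoffs gives −4q + 4 = 2q ⇒ q = 2/3.

2/3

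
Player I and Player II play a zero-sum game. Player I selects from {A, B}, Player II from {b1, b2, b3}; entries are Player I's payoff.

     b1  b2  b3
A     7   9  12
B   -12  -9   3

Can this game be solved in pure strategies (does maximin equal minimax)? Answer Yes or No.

Yes

Row minima: A → 7, B → -12; maximin = 7.
Column maxima: b1 → 7, b2 → 9, b3 → 12; minimax = 7.
maximin = minimax = 7, so a saddle point exists.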